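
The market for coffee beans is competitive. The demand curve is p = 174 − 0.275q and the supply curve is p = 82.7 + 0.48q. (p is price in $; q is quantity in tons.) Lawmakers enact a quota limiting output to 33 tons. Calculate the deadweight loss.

$2918.52

Competitive equilibrium: 174 − 0.275q = 82.7 + 0.48q → q* = 120.9272, p* = 140.745.
At q = 33: demand price = 174 − 0.275·33 = 164.925; supply price = 82.7 + 0.48·33 = 98.54.
Δq = 120.9272 − 33 = 87.9272; wedge = 164.925 − 98.54 = 66.385.
The triangle = ½ × 87.9272 × 66.385 = $2918.52.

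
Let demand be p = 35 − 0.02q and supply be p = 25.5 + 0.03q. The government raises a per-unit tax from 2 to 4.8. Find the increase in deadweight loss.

Competitive equilibrium: 35 − 0.02q = 25.5 + 0.03q → q* = 190, p* = 31.2.
For a per-unit tax t: Δq = t/0.05, so DWL = ½·t·(t/0.05) = t²/0.1.
At t = 2: DWL = 40. At t = 4.8: DWL = 230.4.
Increase = 230.4 − 40 = 190.40.

190.40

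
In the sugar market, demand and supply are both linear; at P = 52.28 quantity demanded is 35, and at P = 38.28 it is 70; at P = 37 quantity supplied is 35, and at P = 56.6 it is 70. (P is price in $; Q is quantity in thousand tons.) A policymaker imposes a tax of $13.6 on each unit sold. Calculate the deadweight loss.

$96.33 thousand

Demand slope = (38.28 − 52.28)/(70 − 35) = −0.4, so P = 66.28 − 0.4Q.
Supply slope = (56.6 − 37)/(70 − 35) = 0.56, so P = 17.4 + 0.56Q.
Competitive equilibrium: 66.28 − 0.4Q = 17.4 + 0.56Q → Q* = 50.9167, P* = 45.9133.
With the tax, the buyer price exceeds the seller price by 13.6: (66.28 − 0.4Q) − (17.4 + 0.56Q) = 13.6 → Q' = 36.75.
ΔQ = 50.9167 − 36.75 = 14.1667; the wedge equals the tax, 13.6.
The triangle = ½ × 14.1667 × 13.6 = $96.33 thousand.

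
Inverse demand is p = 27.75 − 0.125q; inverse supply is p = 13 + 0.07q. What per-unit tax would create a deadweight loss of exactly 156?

Competitive equilibrium: 27.75 − 0.125q = 13 + 0.07q → q* = 75.641, p* = 18.2949.
A tax t gives Δq = t/0.195 and wedge t, so DWL = t²/0.39.
t²/0.39 = 156 → t² = 60.84 → t = 7.8.

7.8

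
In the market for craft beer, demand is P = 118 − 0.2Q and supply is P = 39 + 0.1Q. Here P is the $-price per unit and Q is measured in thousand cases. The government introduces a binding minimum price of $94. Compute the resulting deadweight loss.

$3081.67 thousand

Competitive equilibrium: 118 − 0.2Q = 39 + 0.1Q → Q* = 263.3333, P* = 65.3333.
At the floor P = 94, quantity demanded = (118 − 94)/0.2 = 120.
Sellers' marginal cost at Q' = 120: 39 + 0.1·120 = 51.
ΔQ = 263.3333 − 120 = 143.3333; wedge = 94 − 51 = 43.
Deadweight loss = ½ × 143.3333 × 43 = $3081.67 thousand.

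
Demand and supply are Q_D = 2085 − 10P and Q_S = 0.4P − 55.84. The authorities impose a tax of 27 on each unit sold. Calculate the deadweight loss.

In inverse form: demand P = 208.5 − 0.1Q, supply P = 139.6 + 2.5Q.
Competitive equilibrium: 208.5 − 0.1Q = 139.6 + 2.5Q → Q* = 26.5, P* = 205.85.
With the tax, the buyer price exceeds the seller price by 27: (208.5 − 0.1Q) − (139.6 + 2.5Q) = 27 → Q' = 16.1154.
ΔQ = 26.5 − 16.1154 = 10.3846; the wedge equals the tax, 27.
Deadweight loss = ½ × 10.3846 × 27 = 140.19.

140.19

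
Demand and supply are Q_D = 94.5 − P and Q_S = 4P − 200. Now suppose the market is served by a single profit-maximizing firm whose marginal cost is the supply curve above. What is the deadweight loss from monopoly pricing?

In inverse form: demand P = 94.5 − Q, supply P = 50 + 0.25Q.
Competitive equilibrium: 94.5 − Q = 50 + 0.25Q → Q* = 35.6, P* = 58.9.
Marginal revenue: MR = 94.5 − 2Q. Set MR = MC: 94.5 − 2Q = 50 + 0.25Q → Q_m = 19.7778.
Price P_m = 94.5 − 1·19.7778 = 74.7222; MC(Q_m) = 50 + 0.25·19.7778 = 54.9445.
Competitive Q* = 35.6, so ΔQ = 15.8222; wedge = 74.7222 − 54.9445 = 19.7777.
Welfare loss = ½ × 15.8222 × 19.7777 = 156.46.

156.46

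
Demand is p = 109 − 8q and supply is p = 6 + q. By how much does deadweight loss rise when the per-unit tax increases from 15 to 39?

Competitive equilibrium: 109 − 8q = 6 + q → q* = 11.4444, p* = 17.4444.
For a per-unit tax t: Δq = t/9, so DWL = ½·t·(t/9) = t²/18.
At t = 15: DWL = 12.5. At t = 39: DWL = 84.5.
Increase = 84.5 − 12.5 = 72.

72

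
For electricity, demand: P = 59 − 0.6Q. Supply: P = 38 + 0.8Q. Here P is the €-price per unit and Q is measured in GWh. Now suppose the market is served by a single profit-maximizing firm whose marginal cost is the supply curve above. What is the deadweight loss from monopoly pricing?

€14.175

Competitive equilibrium: 59 − 0.6Q = 38 + 0.8Q → Q* = 15, P* = 50.
Marginal revenue: MR = 59 − 1.2Q. Set MR = MC: 59 − 1.2Q = 38 + 0.8Q → Q_m = 10.5.
Price P_m = 59 − 0.6·10.5 = 52.7; MC(Q_m) = 38 + 0.8·10.5 = 46.4.
Competitive Q* = 15, so ΔQ = 4.5; wedge = 52.7 − 46.4 = 6.3.
The triangle = ½ × 4.5 × 6.3 = €14.175.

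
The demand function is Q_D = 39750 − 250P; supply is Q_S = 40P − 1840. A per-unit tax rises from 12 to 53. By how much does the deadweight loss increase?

In inverse form: demand P = 159 − 0.004Q, supply P = 46 + 0.025Q.
Competitive equilibrium: 159 − 0.004Q = 46 + 0.025Q → Q* = 3896.5517, P* = 143.4138.
For a per-unit tax t: ΔQ = t/0.029, so DWL = ½·t·(t/0.029) = t²/0.058.
At t = 12: DWL = 2482.759. At t = 53: DWL = 48431.034.
Increase = 48431.034 − 2482.759 = 45948.28.

45948.28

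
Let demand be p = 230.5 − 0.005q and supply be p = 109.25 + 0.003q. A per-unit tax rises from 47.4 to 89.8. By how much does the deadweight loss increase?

363580

Competitive equilibrium: 230.5 − 0.005q = 109.25 + 0.003q → q* = 15156.25, p* = 154.7188.
For a per-unit tax t: Δq = t/0.008, so DWL = ½·t·(t/0.008) = t²/0.016.
At t = 47.4: DWL = 140422.5. At t = 89.8: DWL = 504002.5.
Increase = 504002.5 − 140422.5 = 363580.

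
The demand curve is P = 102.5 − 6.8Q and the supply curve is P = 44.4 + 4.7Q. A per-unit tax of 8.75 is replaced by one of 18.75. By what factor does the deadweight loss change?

4.592

Competitive equilibrium: 102.5 − 6.8Q = 44.4 + 4.7Q → Q* = 5.0522, P* = 68.1452.
For a per-unit tax t: ΔQ = t/11.5, so DWL = ½·t·(t/11.5) = t²/23.
At t = 8.75: DWL = 3.329. At t = 18.75: DWL = 15.285.
Ratio = (18.75/8.75)² = 4.592.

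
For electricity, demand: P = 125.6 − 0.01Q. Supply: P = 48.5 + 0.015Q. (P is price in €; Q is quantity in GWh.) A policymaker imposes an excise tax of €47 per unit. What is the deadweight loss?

Competitive equilibrium: 125.6 − 0.01Q = 48.5 + 0.015Q → Q* = 3084, P* = 94.76.
With the tax, the buyer price exceeds the seller price by 47: (125.6 − 0.01Q) − (48.5 + 0.015Q) = 47 → Q' = 1204.
ΔQ = 3084 − 1204 = 1880; the wedge equals the tax, 47.
The triangle = ½ × 1880 × 47 = €44180.

€44180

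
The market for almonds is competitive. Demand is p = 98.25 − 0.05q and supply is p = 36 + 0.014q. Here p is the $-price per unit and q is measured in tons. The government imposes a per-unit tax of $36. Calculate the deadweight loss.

Competitive equilibrium: 98.25 − 0.05q = 36 + 0.014q → q* = 972.6563, p* = 49.6172.
With the tax, the buyer price exceeds the seller price by 36: (98.25 − 0.05q) − (36 + 0.014q) = 36 → q' = 410.1563.
Δq = 972.6563 − 410.1563 = 562.5; the wedge equals the tax, 36.
DWL = ½ × 562.5 × 36 = $10125.

$10125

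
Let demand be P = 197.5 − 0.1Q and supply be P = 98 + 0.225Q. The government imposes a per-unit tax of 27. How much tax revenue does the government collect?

6023.08

Competitive equilibrium: 197.5 − 0.1Q = 98 + 0.225Q → Q* = 306.1538, P* = 166.8846.
With the tax, the buyer price exceeds the seller price by 27: (197.5 − 0.1Q) − (98 + 0.225Q) = 27 → Q' = 223.0769.
Tax revenue = 27 × 223.0769 = 6023.08.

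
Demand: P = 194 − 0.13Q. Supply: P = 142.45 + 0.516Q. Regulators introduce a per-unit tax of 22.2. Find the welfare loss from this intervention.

Competitive equilibrium: 194 − 0.13Q = 142.45 + 0.516Q → Q* = 79.7988, P* = 183.6262.
With the tax, the buyer price exceeds the seller price by 22.2: (194 − 0.13Q) − (142.45 + 0.516Q) = 22.2 → Q' = 45.4334.
ΔQ = 79.7988 − 45.4334 = 34.3654; the wedge equals the tax, 22.2.
Deadweight loss = ½ × 34.3654 × 22.2 = 381.46.

381.46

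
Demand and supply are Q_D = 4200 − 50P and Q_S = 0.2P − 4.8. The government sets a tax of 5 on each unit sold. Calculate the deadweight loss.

2.49

In inverse form: demand P = 84 − 0.02Q, supply P = 24 + 5Q.
Competitive equilibrium: 84 − 0.02Q = 24 + 5Q → Q* = 11.9522, P* = 83.761.
With the tax, the buyer price exceeds the seller price by 5: (84 − 0.02Q) − (24 + 5Q) = 5 → Q' = 10.9562.
ΔQ = 11.9522 − 10.9562 = 0.996; the wedge equals the tax, 5.
Welfare loss = ½ × 0.996 × 5 = 2.49.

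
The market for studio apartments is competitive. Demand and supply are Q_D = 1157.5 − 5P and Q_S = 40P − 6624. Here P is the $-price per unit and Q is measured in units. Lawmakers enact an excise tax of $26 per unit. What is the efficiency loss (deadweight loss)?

In inverse form: demand P = 231.5 − 0.2Q, supply P = 165.6 + 0.025Q.
Competitive equilibrium: 231.5 − 0.2Q = 165.6 + 0.025Q → Q* = 292.8889, P* = 172.9222.
With the tax, the buyer price exceeds the seller price by 26: (231.5 − 0.2Q) − (165.6 + 0.025Q) = 26 → Q' = 177.3333.
ΔQ = 292.8889 − 177.3333 = 115.5556; the wedge equals the tax, 26.
DWL = ½ × 115.5556 × 26 = $1502.22.

$1502.22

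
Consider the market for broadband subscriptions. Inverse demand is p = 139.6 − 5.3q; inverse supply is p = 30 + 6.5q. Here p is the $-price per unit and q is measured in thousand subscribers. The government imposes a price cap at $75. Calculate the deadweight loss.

Competitive equilibrium: 139.6 − 5.3q = 30 + 6.5q → q* = 9.2881, p* = 90.3729.
At the ceiling p = 75, quantity supplied = (75 − 30)/6.5 = 6.9231.
Willingness to pay at q' = 6.9231: 139.6 − 5.3·6.9231 = 102.9076.
Δq = 9.2881 − 6.9231 = 2.365; wedge = 102.9076 − 75 = 27.9076.
DWL = ½ × 2.365 × 27.9076 = $33 thousand.

$33 thousand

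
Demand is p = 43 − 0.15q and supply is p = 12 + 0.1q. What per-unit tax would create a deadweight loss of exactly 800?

20

Competitive equilibrium: 43 − 0.15q = 12 + 0.1q → q* = 124, p* = 24.4.
A tax t gives Δq = t/0.25 and wedge t, so DWL = t²/0.5.
t²/0.5 = 800 → t² = 400 → t = 20.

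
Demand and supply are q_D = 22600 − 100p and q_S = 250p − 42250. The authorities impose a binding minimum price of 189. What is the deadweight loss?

965.71

In inverse form: demand p = 226 − 0.01q, supply p = 169 + 0.004q.
Competitive equilibrium: 226 − 0.01q = 169 + 0.004q → q* = 4071.4286, p* = 185.2857.
At the floor p = 189, quantity demanded = (226 − 189)/0.01 = 3700.
Sellers' marginal cost at q' = 3700: 169 + 0.004·3700 = 183.8.
Δq = 4071.4286 − 3700 = 371.4286; wedge = 189 − 183.8 = 5.2.
Deadweight loss = ½ × 371.4286 × 5.2 = 965.71.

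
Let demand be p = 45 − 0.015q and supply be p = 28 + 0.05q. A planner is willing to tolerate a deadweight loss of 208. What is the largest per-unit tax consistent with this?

5.2

Competitive equilibrium: 45 − 0.015q = 28 + 0.05q → q* = 261.5385, p* = 41.0769.
A tax t gives Δq = t/0.065 and wedge t, so DWL = t²/0.13.
t²/0.13 = 208 → t² = 27.04 → t = 5.2.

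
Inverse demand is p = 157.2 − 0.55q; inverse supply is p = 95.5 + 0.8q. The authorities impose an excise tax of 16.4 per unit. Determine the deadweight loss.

99.61

Competitive equilibrium: 157.2 − 0.55q = 95.5 + 0.8q → q* = 45.7037, p* = 132.063.
With the tax, the buyer price exceeds the seller price by 16.4: (157.2 − 0.55q) − (95.5 + 0.8q) = 16.4 → q' = 33.5556.
Δq = 45.7037 − 33.5556 = 12.1481; the wedge equals the tax, 16.4.
Deadweight loss = ½ × 12.1481 × 16.4 = 99.61.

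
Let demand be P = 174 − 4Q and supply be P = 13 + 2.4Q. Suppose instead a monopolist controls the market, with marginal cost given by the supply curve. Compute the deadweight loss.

Competitive equilibrium: 174 − 4Q = 13 + 2.4Q → Q* = 25.1563, P* = 73.375.
Marginal revenue: MR = 174 − 8Q. Set MR = MC: 174 − 8Q = 13 + 2.4Q → Q_m = 15.4808.
Price P_m = 174 − 4·15.4808 = 112.0768; MC(Q_m) = 13 + 2.4·15.4808 = 50.1539.
Competitive Q* = 25.1563, so ΔQ = 9.6755; wedge = 112.0768 − 50.1539 = 61.9229.
The triangle = ½ × 9.6755 × 61.9229 = 299.57.

299.57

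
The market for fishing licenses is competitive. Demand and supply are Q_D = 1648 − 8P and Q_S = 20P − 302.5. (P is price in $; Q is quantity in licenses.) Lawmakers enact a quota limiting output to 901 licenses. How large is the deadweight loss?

In inverse form: demand P = 206 − 0.125Q, supply P = 15.125 + 0.05Q.
Competitive equilibrium: 206 − 0.125Q = 15.125 + 0.05Q → Q* = 1090.7143, P* = 69.6607.
At Q = 901: demand price = 206 − 0.125·901 = 93.375; supply price = 15.125 + 0.05·901 = 60.175.
ΔQ = 1090.7143 − 901 = 189.7143; wedge = 93.375 − 60.175 = 33.2.
Welfare loss = ½ × 189.7143 × 33.2 = $3149.26.

$3149.26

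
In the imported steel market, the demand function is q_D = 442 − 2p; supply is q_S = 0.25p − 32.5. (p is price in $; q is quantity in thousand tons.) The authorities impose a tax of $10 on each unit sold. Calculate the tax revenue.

$180 thousand

In inverse form: demand p = 221 − 0.5q, supply p = 130 + 4q.
Competitive equilibrium: 221 − 0.5q = 130 + 4q → q* = 20.2222, p* = 210.8889.
With the tax, the buyer price exceeds the seller price by 10: (221 − 0.5q) − (130 + 4q) = 10 → q' = 18.
Tax revenue = 10 × 18 = $180 thousand.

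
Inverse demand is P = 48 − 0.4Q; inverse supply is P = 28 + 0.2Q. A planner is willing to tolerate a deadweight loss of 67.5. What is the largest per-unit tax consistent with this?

Competitive equilibrium: 48 − 0.4Q = 28 + 0.2Q → Q* = 33.3333, P* = 34.6667.
A tax t gives ΔQ = t/0.6 and wedge t, so DWL = t²/1.2.
t²/1.2 = 67.5 → t² = 81 → t = 9.

9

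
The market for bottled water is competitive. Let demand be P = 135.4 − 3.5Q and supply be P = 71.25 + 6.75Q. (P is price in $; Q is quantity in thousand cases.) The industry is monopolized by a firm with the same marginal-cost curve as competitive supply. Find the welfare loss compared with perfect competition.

Competitive equilibrium: 135.4 − 3.5Q = 71.25 + 6.75Q → Q* = 6.2585, P* = 113.4951.
Marginal revenue: MR = 135.4 − 7Q. Set MR = MC: 135.4 − 7Q = 71.25 + 6.75Q → Q_m = 4.6655.
Price P_m = 135.4 − 3.5·4.6655 = 119.0708; MC(Q_m) = 71.25 + 6.75·4.6655 = 102.7421.
Competitive Q* = 6.2585, so ΔQ = 1.593; wedge = 119.0708 − 102.7421 = 16.3287.
The triangle = ½ × 1.593 × 16.3287 = $13.01 thousand.

$13.01 thousand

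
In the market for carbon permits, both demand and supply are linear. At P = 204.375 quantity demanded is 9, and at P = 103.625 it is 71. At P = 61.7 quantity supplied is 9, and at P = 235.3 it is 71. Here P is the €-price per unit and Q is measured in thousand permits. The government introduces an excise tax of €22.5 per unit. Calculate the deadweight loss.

€57.20 thousand

Demand slope = (103.625 − 204.375)/(71 − 9) = −1.625, so P = 219 − 1.625Q.
Supply slope = (235.3 − 61.7)/(71 − 9) = 2.8, so P = 36.5 + 2.8Q.
Competitive equilibrium: 219 − 1.625Q = 36.5 + 2.8Q → Q* = 41.2429, P* = 151.9802.
With the tax, the buyer price exceeds the seller price by 22.5: (219 − 1.625Q) − (36.5 + 2.8Q) = 22.5 → Q' = 36.1582.
ΔQ = 41.2429 − 36.1582 = 5.0847; the wedge equals the tax, 22.5.
Welfare loss = ½ × 5.0847 × 22.5 = €57.20 thousand.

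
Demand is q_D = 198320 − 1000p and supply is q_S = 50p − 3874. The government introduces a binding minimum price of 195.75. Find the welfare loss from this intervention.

106466.59

In inverse form: demand p = 198.32 − 0.001q, supply p = 77.48 + 0.02q.
Competitive equilibrium: 198.32 − 0.001q = 77.48 + 0.02q → q* = 5754.2857, p* = 192.5657.
At the floor p = 195.75, quantity demanded = (198.32 − 195.75)/0.001 = 2570.
Sellers' marginal cost at q' = 2570: 77.48 + 0.02·2570 = 128.88.
Δq = 5754.2857 − 2570 = 3184.2857; wedge = 195.75 − 128.88 = 66.87.
DWL = ½ × 3184.2857 × 66.87 = 106466.59.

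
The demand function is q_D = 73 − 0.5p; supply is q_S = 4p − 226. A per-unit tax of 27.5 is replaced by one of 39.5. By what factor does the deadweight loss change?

2.063

In inverse form: demand p = 146 − 2q, supply p = 56.5 + 0.25q.
Competitive equilibrium: 146 − 2q = 56.5 + 0.25q → q* = 39.7778, p* = 66.4444.
For a per-unit tax t: Δq = t/2.25, so DWL = ½·t·(t/2.25) = t²/4.5.
At t = 27.5: DWL = 168.056. At t = 39.5: DWL = 346.722.
Ratio = (39.5/27.5)² = 2.063.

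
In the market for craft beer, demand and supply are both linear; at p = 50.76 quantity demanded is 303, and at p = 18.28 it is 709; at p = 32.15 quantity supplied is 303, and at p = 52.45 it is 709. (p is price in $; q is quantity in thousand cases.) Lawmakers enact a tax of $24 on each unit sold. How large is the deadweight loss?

$2215.38 thousand

Demand slope = (18.28 − 50.76)/(709 − 303) = −0.08, so p = 75 − 0.08q.
Supply slope = (52.45 − 32.15)/(709 − 303) = 0.05, so p = 17 + 0.05q.
Competitive equilibrium: 75 − 0.08q = 17 + 0.05q → q* = 446.1538, p* = 39.3077.
With the tax, the buyer price exceeds the seller price by 24: (75 − 0.08q) − (17 + 0.05q) = 24 → q' = 261.5385.
Δq = 446.1538 − 261.5385 = 184.6153; the wedge equals the tax, 24.
The triangle = ½ × 184.6153 × 24 = $2215.38 thousand.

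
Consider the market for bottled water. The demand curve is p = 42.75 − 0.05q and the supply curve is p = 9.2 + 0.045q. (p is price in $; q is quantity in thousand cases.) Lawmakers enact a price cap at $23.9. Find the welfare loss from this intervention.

$33.33 thousand

Competitive equilibrium: 42.75 − 0.05q = 9.2 + 0.045q → q* = 353.15789, p* = 25.09211.
At the ceiling p = 23.9, quantity supplied = (23.9 − 9.2)/0.045 = 326.66667.
Willingness to pay at q' = 326.66667: 42.75 − 0.05·326.66667 = 26.41667.
Δq = 353.15789 − 326.66667 = 26.49122; wedge = 26.41667 − 23.9 = 2.51667.
Welfare loss = ½ × 26.49122 × 2.51667 = $33.33 thousand.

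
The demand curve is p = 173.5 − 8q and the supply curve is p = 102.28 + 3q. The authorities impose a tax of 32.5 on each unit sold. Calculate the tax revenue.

114.40

Competitive equilibrium: 173.5 − 8q = 102.28 + 3q → q* = 6.4745, p* = 121.7036.
With the tax, the buyer price exceeds the seller price by 32.5: (173.5 − 8q) − (102.28 + 3q) = 32.5 → q' = 3.52.
Tax revenue = 32.5 × 3.52 = 114.40.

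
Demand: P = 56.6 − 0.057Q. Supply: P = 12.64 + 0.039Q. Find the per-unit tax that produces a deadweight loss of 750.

12

Competitive equilibrium: 56.6 − 0.057Q = 12.64 + 0.039Q → Q* = 457.9167, P* = 30.4988.
A tax t gives ΔQ = t/0.096 and wedge t, so DWL = t²/0.192.
t²/0.192 = 750 → t² = 144 → t = 12.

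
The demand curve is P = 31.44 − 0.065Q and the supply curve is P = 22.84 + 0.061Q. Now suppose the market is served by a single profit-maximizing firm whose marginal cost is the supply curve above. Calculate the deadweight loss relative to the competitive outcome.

Competitive equilibrium: 31.44 − 0.065Q = 22.84 + 0.061Q → Q* = 68.254, P* = 27.0035.
Marginal revenue: MR = 31.44 − 0.13Q. Set MR = MC: 31.44 − 0.13Q = 22.84 + 0.061Q → Q_m = 45.0262.
Price P_m = 31.44 − 0.065·45.0262 = 28.5133; MC(Q_m) = 22.84 + 0.061·45.0262 = 25.5866.
Competitive Q* = 68.254, so ΔQ = 23.2278; wedge = 28.5133 − 25.5866 = 2.9267.
Welfare loss = ½ × 23.2278 × 2.9267 = 33.99.

33.99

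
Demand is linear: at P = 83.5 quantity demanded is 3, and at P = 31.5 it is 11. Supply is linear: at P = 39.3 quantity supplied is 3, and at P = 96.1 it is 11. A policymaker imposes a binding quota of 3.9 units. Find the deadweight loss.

37.553

Demand slope = (31.5 − 83.5)/(11 − 3) = −6.5, so P = 103 − 6.5Q.
Supply slope = (96.1 − 39.3)/(11 − 3) = 7.1, so P = 18 + 7.1Q.
Competitive equilibrium: 103 − 6.5Q = 18 + 7.1Q → Q* = 6.25, P* = 62.375.
At Q = 3.9: demand price = 103 − 6.5·3.9 = 77.65; supply price = 18 + 7.1·3.9 = 45.69.
ΔQ = 6.25 − 3.9 = 2.35; wedge = 77.65 − 45.69 = 31.96.
Welfare loss = ½ × 2.35 × 31.96 = 37.553.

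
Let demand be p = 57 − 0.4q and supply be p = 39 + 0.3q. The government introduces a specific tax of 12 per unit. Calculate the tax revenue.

102.86

Competitive equilibrium: 57 − 0.4q = 39 + 0.3q → q* = 25.7143, p* = 46.7143.
With the tax, the buyer price exceeds the seller price by 12: (57 − 0.4q) − (39 + 0.3q) = 12 → q' = 8.5714.
Tax revenue = 12 × 8.5714 = 102.86.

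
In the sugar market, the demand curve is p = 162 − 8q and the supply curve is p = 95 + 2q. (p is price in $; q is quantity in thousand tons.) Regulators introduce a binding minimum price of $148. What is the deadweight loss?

Competitive equilibrium: 162 − 8q = 95 + 2q → q* = 6.7, p* = 108.4.
At the floor p = 148, quantity demanded = (162 − 148)/8 = 1.75.
Sellers' marginal cost at q' = 1.75: 95 + 2·1.75 = 98.5.
Δq = 6.7 − 1.75 = 4.95; wedge = 148 − 98.5 = 49.5.
Welfare loss = ½ × 4.95 × 49.5 = $122.51 thousand.

$122.51 thousand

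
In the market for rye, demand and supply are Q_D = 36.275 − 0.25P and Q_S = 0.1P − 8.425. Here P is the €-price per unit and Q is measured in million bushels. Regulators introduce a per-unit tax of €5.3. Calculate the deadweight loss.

€1 million

In inverse form: demand P = 145.1 − 4Q, supply P = 84.25 + 10Q.
Competitive equilibrium: 145.1 − 4Q = 84.25 + 10Q → Q* = 4.3464, P* = 127.7143.
With the tax, the buyer price exceeds the seller price by 5.3: (145.1 − 4Q) − (84.25 + 10Q) = 5.3 → Q' = 3.9679.
ΔQ = 4.3464 − 3.9679 = 0.3785; the wedge equals the tax, 5.3.
Welfare loss = ½ × 0.3785 × 5.3 = €1 million.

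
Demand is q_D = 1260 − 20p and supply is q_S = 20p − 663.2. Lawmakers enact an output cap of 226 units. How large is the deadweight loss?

262.088

In inverse form: demand p = 63 − 0.05q, supply p = 33.16 + 0.05q.
Competitive equilibrium: 63 − 0.05q = 33.16 + 0.05q → q* = 298.4, p* = 48.08.
At q = 226: demand price = 63 − 0.05·226 = 51.7; supply price = 33.16 + 0.05·226 = 44.46.
Δq = 298.4 − 226 = 72.4; wedge = 51.7 − 44.46 = 7.24.
Welfare loss = ½ × 72.4 × 7.24 = 262.088.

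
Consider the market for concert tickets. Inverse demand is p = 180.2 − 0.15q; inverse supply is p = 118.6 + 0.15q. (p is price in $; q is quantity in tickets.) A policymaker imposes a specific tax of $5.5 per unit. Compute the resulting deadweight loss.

$50.42

Competitive equilibrium: 180.2 − 0.15q = 118.6 + 0.15q → q* = 205.3333, p* = 149.4.
With the tax, the buyer price exceeds the seller price by 5.5: (180.2 − 0.15q) − (118.6 + 0.15q) = 5.5 → q' = 187.
Δq = 205.3333 − 187 = 18.3333; the wedge equals the tax, 5.5.
Welfare loss = ½ × 18.3333 × 5.5 = $50.42.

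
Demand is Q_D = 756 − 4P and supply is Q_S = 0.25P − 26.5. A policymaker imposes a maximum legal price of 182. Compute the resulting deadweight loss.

0.60

In inverse form: demand P = 189 − 0.25Q, supply P = 106 + 4Q.
Competitive equilibrium: 189 − 0.25Q = 106 + 4Q → Q* = 19.5294, P* = 184.1176.
At the ceiling P = 182, quantity supplied = (182 − 106)/4 = 19.
Willingness to pay at Q' = 19: 189 − 0.25·19 = 184.25.
ΔQ = 19.5294 − 19 = 0.5294; wedge = 184.25 − 182 = 2.25.
The triangle = ½ × 0.5294 × 2.25 = 0.60.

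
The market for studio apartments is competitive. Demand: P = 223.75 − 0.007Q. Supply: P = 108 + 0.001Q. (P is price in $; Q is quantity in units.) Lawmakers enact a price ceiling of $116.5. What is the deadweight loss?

$142503.91

Competitive equilibrium: 223.75 − 0.007Q = 108 + 0.001Q → Q* = 14468.75, P* = 122.4688.
At the ceiling P = 116.5, quantity supplied = (116.5 − 108)/0.001 = 8500.
Willingness to pay at Q' = 8500: 223.75 − 0.007·8500 = 164.25.
ΔQ = 14468.75 − 8500 = 5968.75; wedge = 164.25 − 116.5 = 47.75.
Welfare loss = ½ × 5968.75 × 47.75 = $142503.91.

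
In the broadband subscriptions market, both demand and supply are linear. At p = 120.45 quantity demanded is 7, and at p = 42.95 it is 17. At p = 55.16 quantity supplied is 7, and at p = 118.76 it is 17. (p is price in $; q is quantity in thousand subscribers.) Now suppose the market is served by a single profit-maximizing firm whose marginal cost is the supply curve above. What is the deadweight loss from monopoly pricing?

$119.88 thousand

Demand slope = (42.95 − 120.45)/(17 − 7) = −7.75, so p = 174.7 − 7.75q.
Supply slope = (118.76 − 55.16)/(17 − 7) = 6.36, so p = 10.64 + 6.36q.
Competitive equilibrium: 174.7 − 7.75q = 10.64 + 6.36q → q* = 11.6272, p* = 84.5891.
Marginal revenue: MR = 174.7 − 15.5q. Set MR = MC: 174.7 − 15.5q = 10.64 + 6.36q → q_m = 7.505.
Price p_m = 174.7 − 7.75·7.505 = 116.5363; MC(q_m) = 10.64 + 6.36·7.505 = 58.3718.
Competitive q* = 11.6272, so Δq = 4.1222; wedge = 116.5363 − 58.3718 = 58.1645.
Welfare loss = ½ × 4.1222 × 58.1645 = $119.88 thousand.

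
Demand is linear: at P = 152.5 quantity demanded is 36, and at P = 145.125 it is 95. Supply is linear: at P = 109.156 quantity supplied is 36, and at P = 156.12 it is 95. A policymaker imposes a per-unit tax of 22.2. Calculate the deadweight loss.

267.56

Demand slope = (145.125 − 152.5)/(95 − 36) = −0.125, so P = 157 − 0.125Q.
Supply slope = (156.12 − 109.156)/(95 − 36) = 0.796, so P = 80.5 + 0.796Q.
Competitive equilibrium: 157 − 0.125Q = 80.5 + 0.796Q → Q* = 83.0619, P* = 146.6173.
With the tax, the buyer price exceeds the seller price by 22.2: (157 − 0.125Q) − (80.5 + 0.796Q) = 22.2 → Q' = 58.9577.
ΔQ = 83.0619 − 58.9577 = 24.1042; the wedge equals the tax, 22.2.
The triangle = ½ × 24.1042 × 22.2 = 267.56.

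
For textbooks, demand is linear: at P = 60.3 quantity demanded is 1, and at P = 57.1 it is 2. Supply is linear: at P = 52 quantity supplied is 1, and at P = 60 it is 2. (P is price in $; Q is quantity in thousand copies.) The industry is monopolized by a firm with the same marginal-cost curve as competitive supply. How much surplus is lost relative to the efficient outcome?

Demand slope = (57.1 − 60.3)/(2 − 1) = −3.2, so P = 63.5 − 3.2Q.
Supply slope = (60 − 52)/(2 − 1) = 8, so P = 44 + 8Q.
Competitive equilibrium: 63.5 − 3.2Q = 44 + 8Q → Q* = 1.7411, P* = 57.9286.
Marginal revenue: MR = 63.5 − 6.4Q. Set MR = MC: 63.5 − 6.4Q = 44 + 8Q → Q_m = 1.3542.
Price P_m = 63.5 − 3.2·1.3542 = 59.1666; MC(Q_m) = 44 + 8·1.3542 = 54.8336.
Competitive Q* = 1.7411, so ΔQ = 0.3869; wedge = 59.1666 − 54.8336 = 4.333.
The triangle = ½ × 0.3869 × 4.333 = $0.84 thousand.

$0.84 thousand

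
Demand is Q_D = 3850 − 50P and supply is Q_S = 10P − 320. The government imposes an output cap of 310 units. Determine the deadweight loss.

253.50

In inverse form: demand P = 77 − 0.02Q, supply P = 32 + 0.1Q.
Competitive equilibrium: 77 − 0.02Q = 32 + 0.1Q → Q* = 375, P* = 69.5.
At Q = 310: demand price = 77 − 0.02·310 = 70.8; supply price = 32 + 0.1·310 = 63.
ΔQ = 375 − 310 = 65; wedge = 70.8 − 63 = 7.8.
DWL = ½ × 65 × 7.8 = 253.50.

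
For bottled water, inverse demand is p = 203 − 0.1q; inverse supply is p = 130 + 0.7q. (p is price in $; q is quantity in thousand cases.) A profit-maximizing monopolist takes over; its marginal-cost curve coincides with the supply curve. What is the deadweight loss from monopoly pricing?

Competitive equilibrium: 203 − 0.1q = 130 + 0.7q → q* = 91.25, p* = 193.875.
Marginal revenue: MR = 203 − 0.2q. Set MR = MC: 203 − 0.2q = 130 + 0.7q → q_m = 81.1111.
Price p_m = 203 − 0.1·81.1111 = 194.8889; MC(q_m) = 130 + 0.7·81.1111 = 186.7778.
Competitive q* = 91.25, so Δq = 10.1389; wedge = 194.8889 − 186.7778 = 8.1111.
The triangle = ½ × 10.1389 × 8.1111 = $41.12 thousand.

$41.12 thousand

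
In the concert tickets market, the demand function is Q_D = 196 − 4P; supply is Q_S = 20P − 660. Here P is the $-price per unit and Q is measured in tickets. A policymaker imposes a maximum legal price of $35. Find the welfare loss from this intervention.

$26.67

In inverse form: demand P = 49 − 0.25Q, supply P = 33 + 0.05Q.
Competitive equilibrium: 49 − 0.25Q = 33 + 0.05Q → Q* = 53.3333, P* = 35.6667.
At the ceiling P = 35, quantity supplied = (35 − 33)/0.05 = 40.
Willingness to pay at Q' = 40: 49 − 0.25·40 = 39.
ΔQ = 53.3333 − 40 = 13.3333; wedge = 39 − 35 = 4.
The triangle = ½ × 13.3333 × 4 = $26.67.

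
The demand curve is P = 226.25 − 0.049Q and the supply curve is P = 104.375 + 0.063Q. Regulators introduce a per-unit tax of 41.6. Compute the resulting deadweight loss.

Competitive equilibrium: 226.25 − 0.049Q = 104.375 + 0.063Q → Q* = 1088.1696, P* = 172.9297.
With the tax, the buyer price exceeds the seller price by 41.6: (226.25 − 0.049Q) − (104.375 + 0.063Q) = 41.6 → Q' = 716.7411.
ΔQ = 1088.1696 − 716.7411 = 371.4285; the wedge equals the tax, 41.6.
Deadweight loss = ½ × 371.4285 × 41.6 = 7725.71.

7725.71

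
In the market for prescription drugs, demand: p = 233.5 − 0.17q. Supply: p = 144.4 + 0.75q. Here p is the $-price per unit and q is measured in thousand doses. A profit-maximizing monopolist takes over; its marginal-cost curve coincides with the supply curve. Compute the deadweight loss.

$104.95 thousand

Competitive equilibrium: 233.5 − 0.17q = 144.4 + 0.75q → q* = 96.8478, p* = 217.0359.
Marginal revenue: MR = 233.5 − 0.34q. Set MR = MC: 233.5 − 0.34q = 144.4 + 0.75q → q_m = 81.7431.
Price p_m = 233.5 − 0.17·81.7431 = 219.6037; MC(q_m) = 144.4 + 0.75·81.7431 = 205.7073.
Competitive q* = 96.8478, so Δq = 15.1047; wedge = 219.6037 − 205.7073 = 13.8964.
The triangle = ½ × 15.1047 × 13.8964 = $104.95 thousand.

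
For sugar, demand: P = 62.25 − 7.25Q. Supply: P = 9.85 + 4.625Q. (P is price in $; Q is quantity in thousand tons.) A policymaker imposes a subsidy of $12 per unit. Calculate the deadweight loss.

Competitive equilibrium: 62.25 − 7.25Q = 9.85 + 4.625Q → Q* = 4.4126, P* = 30.2584.
The subsidy lowers effective supply by 12: P = 4.625Q − 2.15.
New quantity: 62.25 − 7.25Q = 4.625Q − 2.15 → Q' = 5.4232.
Overproduction ΔQ = 5.4232 − 4.4126 = 1.0106; wedge = subsidy = 12.
Welfare loss = ½ × 1.0106 × 12 = $6.06 thousand.

$6.06 thousand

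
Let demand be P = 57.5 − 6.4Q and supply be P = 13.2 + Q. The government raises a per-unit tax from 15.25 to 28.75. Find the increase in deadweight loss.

40.14

Competitive equilibrium: 57.5 − 6.4Q = 13.2 + Q → Q* = 5.9865, P* = 19.1865.
For a per-unit tax t: ΔQ = t/7.4, so DWL = ½·t·(t/7.4) = t²/14.8.
At t = 15.25: DWL = 15.714. At t = 28.75: DWL = 55.849.
Increase = 55.849 − 15.714 = 40.14.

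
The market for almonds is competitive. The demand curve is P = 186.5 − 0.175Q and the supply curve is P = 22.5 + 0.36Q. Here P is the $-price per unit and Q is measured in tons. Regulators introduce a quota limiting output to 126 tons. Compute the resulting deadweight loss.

$8719.28

Competitive equilibrium: 186.5 − 0.175Q = 22.5 + 0.36Q → Q* = 306.5421, P* = 132.8551.
At Q = 126: demand price = 186.5 − 0.175·126 = 164.45; supply price = 22.5 + 0.36·126 = 67.86.
ΔQ = 306.5421 − 126 = 180.5421; wedge = 164.45 − 67.86 = 96.59.
The triangle = ½ × 180.5421 × 96.59 = $8719.28.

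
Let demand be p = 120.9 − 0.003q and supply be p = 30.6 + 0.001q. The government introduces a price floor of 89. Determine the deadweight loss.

Competitive equilibrium: 120.9 − 0.003q = 30.6 + 0.001q → q* = 22575, p* = 53.175.
At the floor p = 89, quantity demanded = (120.9 − 89)/0.003 = 10633.333333.
Sellers' marginal cost at q' = 10633.333333: 30.6 + 0.001·10633.333333 = 41.233333.
Δq = 22575 − 10633.333333 = 11941.666667; wedge = 89 − 41.233333 = 47.766667.
Deadweight loss = ½ × 11941.666667 × 47.766667 = 285206.81.

285206.81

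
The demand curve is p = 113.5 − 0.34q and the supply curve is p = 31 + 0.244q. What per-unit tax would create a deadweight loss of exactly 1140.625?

Competitive equilibrium: 113.5 − 0.34q = 31 + 0.244q → q* = 141.2671, p* = 65.4692.
A tax t gives Δq = t/0.584 and wedge t, so DWL = t²/1.168.
t²/1.168 = 1140.625 → t² = 1332.25 → t = 36.5.

36.5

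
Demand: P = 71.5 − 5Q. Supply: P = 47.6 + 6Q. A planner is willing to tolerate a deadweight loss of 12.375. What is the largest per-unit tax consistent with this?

Competitive equilibrium: 71.5 − 5Q = 47.6 + 6Q → Q* = 2.1727, P* = 60.6364.
A tax t gives ΔQ = t/11 and wedge t, so DWL = t²/22.
t²/22 = 12.375 → t² = 272.25 → t = 16.5.

16.5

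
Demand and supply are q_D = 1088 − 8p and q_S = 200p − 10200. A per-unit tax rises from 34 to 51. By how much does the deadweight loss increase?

In inverse form: demand p = 136 − 0.125q, supply p = 51 + 0.005q.
Competitive equilibrium: 136 − 0.125q = 51 + 0.005q → q* = 653.8462, p* = 54.2692.
For a per-unit tax t: Δq = t/0.13, so DWL = ½·t·(t/0.13) = t²/0.26.
At t = 34: DWL = 4446.154. At t = 51: DWL = 10003.846.
Increase = 10003.846 − 4446.154 = 5557.69.

5557.69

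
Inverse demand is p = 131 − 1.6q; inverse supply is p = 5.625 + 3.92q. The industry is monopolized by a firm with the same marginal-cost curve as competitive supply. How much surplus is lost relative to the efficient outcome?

Competitive equilibrium: 131 − 1.6q = 5.625 + 3.92q → q* = 22.7129, p* = 94.6594.
Marginal revenue: MR = 131 − 3.2q. Set MR = MC: 131 − 3.2q = 5.625 + 3.92q → q_m = 17.6088.
Price p_m = 131 − 1.6·17.6088 = 102.8259; MC(q_m) = 5.625 + 3.92·17.6088 = 74.6515.
Competitive q* = 22.7129, so Δq = 5.1041; wedge = 102.8259 − 74.6515 = 28.1744.
Welfare loss = ½ × 5.1041 × 28.1744 = 71.90.

71.90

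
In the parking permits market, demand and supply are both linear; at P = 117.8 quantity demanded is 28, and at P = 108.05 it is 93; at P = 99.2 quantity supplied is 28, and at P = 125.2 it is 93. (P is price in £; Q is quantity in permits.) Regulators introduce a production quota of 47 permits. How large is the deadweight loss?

Demand slope = (108.05 − 117.8)/(93 − 28) = −0.15, so P = 122 − 0.15Q.
Supply slope = (125.2 − 99.2)/(93 − 28) = 0.4, so P = 88 + 0.4Q.
Competitive equilibrium: 122 − 0.15Q = 88 + 0.4Q → Q* = 61.8182, P* = 112.7273.
At Q = 47: demand price = 122 − 0.15·47 = 114.95; supply price = 88 + 0.4·47 = 106.8.
ΔQ = 61.8182 − 47 = 14.8182; wedge = 114.95 − 106.8 = 8.15.
DWL = ½ × 14.8182 × 8.15 = £60.38.

£60.38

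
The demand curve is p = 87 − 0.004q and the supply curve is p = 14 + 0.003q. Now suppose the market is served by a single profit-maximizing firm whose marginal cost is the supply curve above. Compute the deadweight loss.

50332.94

Competitive equilibrium: 87 − 0.004q = 14 + 0.003q → q* = 10428.571429, p* = 45.285714.
Marginal revenue: MR = 87 − 0.008q. Set MR = MC: 87 − 0.008q = 14 + 0.003q → q_m = 6636.363636.
Price p_m = 87 − 0.004·6636.363636 = 60.454545; MC(q_m) = 14 + 0.003·6636.363636 = 33.909091.
Competitive q* = 10428.571429, so Δq = 3792.207793; wedge = 60.454545 − 33.909091 = 26.545454.
The triangle = ½ × 3792.207793 × 26.545454 = 50332.94.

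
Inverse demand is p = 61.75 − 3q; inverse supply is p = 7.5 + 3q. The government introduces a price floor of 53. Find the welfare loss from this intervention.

112.55

Competitive equilibrium: 61.75 − 3q = 7.5 + 3q → q* = 9.0417, p* = 34.625.
At the floor p = 53, quantity demanded = (61.75 − 53)/3 = 2.9167.
Sellers' marginal cost at q' = 2.9167: 7.5 + 3·2.9167 = 16.2501.
Δq = 9.0417 − 2.9167 = 6.125; wedge = 53 − 16.2501 = 36.7499.
Welfare loss = ½ × 6.125 × 36.7499 = 112.55.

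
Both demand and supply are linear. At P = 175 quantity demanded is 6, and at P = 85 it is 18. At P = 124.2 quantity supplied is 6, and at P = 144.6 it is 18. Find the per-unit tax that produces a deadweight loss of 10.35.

13.8

Demand slope = (85 − 175)/(18 − 6) = −7.5, so P = 220 − 7.5Q.
Supply slope = (144.6 − 124.2)/(18 − 6) = 1.7, so P = 114 + 1.7Q.
Competitive equilibrium: 220 − 7.5Q = 114 + 1.7Q → Q* = 11.5217, P* = 133.587.
A tax t gives ΔQ = t/9.2 and wedge t, so DWL = t²/18.4.
t²/18.4 = 10.35 → t² = 190.44 → t = 13.8.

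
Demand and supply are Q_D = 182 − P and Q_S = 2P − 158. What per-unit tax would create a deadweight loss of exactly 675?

In inverse form: demand P = 182 − Q, supply P = 79 + 0.5Q.
Competitive equilibrium: 182 − Q = 79 + 0.5Q → Q* = 68.6667, P* = 113.3333.
A tax t gives ΔQ = t/1.5 and wedge t, so DWL = t²/3.
t²/3 = 675 → t² = 2025 → t = 45.

45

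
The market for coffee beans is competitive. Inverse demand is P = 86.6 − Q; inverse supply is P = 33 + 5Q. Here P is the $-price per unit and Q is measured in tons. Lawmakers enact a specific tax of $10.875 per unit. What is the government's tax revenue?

Competitive equilibrium: 86.6 − Q = 33 + 5Q → Q* = 8.9333, P* = 77.6667.
With the tax, the buyer price exceeds the seller price by 10.875: (86.6 − Q) − (33 + 5Q) = 10.875 → Q' = 7.1208.
Tax revenue = 10.875 × 7.1208 = $77.44.

$77.44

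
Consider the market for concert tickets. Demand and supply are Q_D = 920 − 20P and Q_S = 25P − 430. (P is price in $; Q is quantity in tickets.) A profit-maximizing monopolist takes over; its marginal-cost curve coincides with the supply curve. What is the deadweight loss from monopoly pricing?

In inverse form: demand P = 46 − 0.05Q, supply P = 17.2 + 0.04Q.
Competitive equilibrium: 46 − 0.05Q = 17.2 + 0.04Q → Q* = 320, P* = 30.
Marginal revenue: MR = 46 − 0.1Q. Set MR = MC: 46 − 0.1Q = 17.2 + 0.04Q → Q_m = 205.71429.
Price P_m = 46 − 0.05·205.71429 = 35.71429; MC(Q_m) = 17.2 + 0.04·205.71429 = 25.42857.
Competitive Q* = 320, so ΔQ = 114.28571; wedge = 35.71429 − 25.42857 = 10.28572.
DWL = ½ × 114.28571 × 10.28572 = $587.76.

$587.76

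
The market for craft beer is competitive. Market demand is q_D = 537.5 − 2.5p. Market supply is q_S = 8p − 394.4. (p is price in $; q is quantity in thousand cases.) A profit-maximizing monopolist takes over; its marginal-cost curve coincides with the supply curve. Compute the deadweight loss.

In inverse form: demand p = 215 − 0.4q, supply p = 49.3 + 0.125q.
Competitive equilibrium: 215 − 0.4q = 49.3 + 0.125q → q* = 315.61905, p* = 88.75238.
Marginal revenue: MR = 215 − 0.8q. Set MR = MC: 215 − 0.8q = 49.3 + 0.125q → q_m = 179.13514.
Price p_m = 215 − 0.4·179.13514 = 143.34594; MC(q_m) = 49.3 + 0.125·179.13514 = 71.69189.
Competitive q* = 315.61905, so Δq = 136.48391; wedge = 143.34594 − 71.69189 = 71.65405.
Welfare loss = ½ × 136.48391 × 71.65405 = $4889.81 thousand.

$4889.81 thousand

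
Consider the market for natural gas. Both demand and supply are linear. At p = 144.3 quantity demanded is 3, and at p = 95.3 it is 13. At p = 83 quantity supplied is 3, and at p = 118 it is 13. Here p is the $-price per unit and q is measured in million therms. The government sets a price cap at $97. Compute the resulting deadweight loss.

$45.67 million

Demand slope = (95.3 − 144.3)/(13 − 3) = −4.9, so p = 159 − 4.9q.
Supply slope = (118 − 83)/(13 − 3) = 3.5, so p = 72.5 + 3.5q.
Competitive equilibrium: 159 − 4.9q = 72.5 + 3.5q → q* = 10.2976, p* = 108.5417.
At the ceiling p = 97, quantity supplied = (97 − 72.5)/3.5 = 7.
Willingness to pay at q' = 7: 159 − 4.9·7 = 124.7.
Δq = 10.2976 − 7 = 3.2976; wedge = 124.7 − 97 = 27.7.
The triangle = ½ × 3.2976 × 27.7 = $45.67 million.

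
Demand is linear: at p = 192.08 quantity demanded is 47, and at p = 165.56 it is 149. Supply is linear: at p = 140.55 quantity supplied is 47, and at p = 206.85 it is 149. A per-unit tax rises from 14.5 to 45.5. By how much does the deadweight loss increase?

1021.98

Demand slope = (165.56 − 192.08)/(149 − 47) = −0.26, so p = 204.3 − 0.26q.
Supply slope = (206.85 − 140.55)/(149 − 47) = 0.65, so p = 110 + 0.65q.
Competitive equilibrium: 204.3 − 0.26q = 110 + 0.65q → q* = 103.6264, p* = 177.3571.
For a per-unit tax t: Δq = t/0.91, so DWL = ½·t·(t/0.91) = t²/1.82.
At t = 14.5: DWL = 115.522. At t = 45.5: DWL = 1137.5.
Increase = 1137.5 − 115.522 = 1021.98.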